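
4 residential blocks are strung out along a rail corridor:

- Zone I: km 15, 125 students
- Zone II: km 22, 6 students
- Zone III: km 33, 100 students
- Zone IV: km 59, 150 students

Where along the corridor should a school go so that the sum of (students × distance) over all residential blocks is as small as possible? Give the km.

For a sum of weighted absolute distances on a line, the optimum is the weighted median (not the mean). Total weight W = 381; half-weight = 190.5.
Sort by position and accumulate weight:
  km 15 (Zone I, w=125) → cum 125
  km 22 (Zone II, w=6) → cum 131
  km 33 (Zone III, w=100) → cum 231  ≥ 190.5 → median here
  km 59 (Zone IV, w=150) → cum 381
Optimal location: km 33.

x = 33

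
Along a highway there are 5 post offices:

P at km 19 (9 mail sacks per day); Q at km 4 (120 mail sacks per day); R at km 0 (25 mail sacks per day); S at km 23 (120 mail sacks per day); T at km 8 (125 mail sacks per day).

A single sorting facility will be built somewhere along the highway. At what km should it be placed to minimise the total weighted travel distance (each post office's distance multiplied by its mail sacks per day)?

For a sum of weighted absolute distances on a line, the optimum is the weighted median (not the mean). Total weight W = 399; half-weight = 199.5.
Sort by position and accumulate weight:
  km 0 (R, w=25) → cum 25
  km 4 (Q, w=120) → cum 145
  km 8 (T, w=125) → cum 270  ≥ 199.5 → median here
  km 19 (P, w=9) → cum 279
  km 23 (S, w=120) → cum 399
Optimal location: km 8.

x = 8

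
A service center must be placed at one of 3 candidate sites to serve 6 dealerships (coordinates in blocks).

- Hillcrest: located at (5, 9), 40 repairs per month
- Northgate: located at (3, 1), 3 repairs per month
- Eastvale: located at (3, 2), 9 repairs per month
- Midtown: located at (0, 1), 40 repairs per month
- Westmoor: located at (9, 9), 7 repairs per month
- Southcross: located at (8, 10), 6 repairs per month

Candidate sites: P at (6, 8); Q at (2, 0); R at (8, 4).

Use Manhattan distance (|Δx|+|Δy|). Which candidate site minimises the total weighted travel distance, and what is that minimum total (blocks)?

P, total 763 blocks

Total weighted distance at each candidate:
  P (6, 8): total = 763
  Q (2, 0): total = 841
  R (8, 4): total = 925
Minimum is at P with total 763 blocks.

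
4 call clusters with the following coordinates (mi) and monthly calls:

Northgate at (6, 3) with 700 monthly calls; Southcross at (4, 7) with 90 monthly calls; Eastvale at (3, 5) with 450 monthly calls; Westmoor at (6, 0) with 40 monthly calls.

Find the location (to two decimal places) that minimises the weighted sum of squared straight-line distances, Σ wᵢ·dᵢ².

(4.80, 3.89)

The minimiser of Σwᵢ‖p−pᵢ‖² is the weighted centroid p* = (Σwᵢpᵢ)/(Σwᵢ).
Σwᵢ = 1280.
Σwᵢxᵢ = 700·6 + 90·4 + 450·3 + 40·6 = 6150.
Σwᵢyᵢ = 700·3 + 90·7 + 450·5 + 40·0 = 4980.
x* = 6150/1280 = 4.80, y* = 4980/1280 = 3.89.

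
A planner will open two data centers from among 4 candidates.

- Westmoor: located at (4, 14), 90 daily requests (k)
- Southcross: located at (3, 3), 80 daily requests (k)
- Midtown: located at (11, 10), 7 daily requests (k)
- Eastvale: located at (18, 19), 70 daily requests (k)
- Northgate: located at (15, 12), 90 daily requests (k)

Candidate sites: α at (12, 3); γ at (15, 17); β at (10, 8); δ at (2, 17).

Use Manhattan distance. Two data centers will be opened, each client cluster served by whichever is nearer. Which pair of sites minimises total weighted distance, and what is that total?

Evaluate every pair (each demand assigned to the nearer of the two):
  {γ, δ}: total = 2527
  {α, γ}: total = 2836
  {γ, β}: total = 2861
  {β, δ}: total = 3501
  {α, δ}: total = 3566
  {α, β}: total = 3961
Best pair: {γ, δ} with total 2527.

{γ, δ}, total 2527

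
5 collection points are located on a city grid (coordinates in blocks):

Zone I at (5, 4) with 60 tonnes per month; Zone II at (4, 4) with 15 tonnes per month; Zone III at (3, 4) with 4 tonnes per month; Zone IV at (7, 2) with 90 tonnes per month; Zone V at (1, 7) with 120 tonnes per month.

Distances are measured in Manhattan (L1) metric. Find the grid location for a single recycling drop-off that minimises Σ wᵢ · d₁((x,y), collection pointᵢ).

(5, 4)

Manhattan distance separates: Σwᵢ(|x−xᵢ|+|y−yᵢ|) = Σwᵢ|x−xᵢ| + Σwᵢ|y−yᵢ|, so x and y are optimised independently as 1-D weighted medians.
Total weight W = 289; half = 144.5.
x-coordinate, sorted with cumulative weight:
  x=1 (Zone V, w=120) cum 120
  x=3 (Zone III, w=4) cum 124
  x=4 (Zone II, w=15) cum 139
  x=5 (Zone I, w=60) cum 199  ← median
  x=7 (Zone IV, w=90) cum 289
⇒ x* = 5
y-coordinate, sorted with cumulative weight:
  y=2 (Zone IV, w=90) cum 90
  y=4 (Zone I, w=60) cum 150  ← median
  y=4 (Zone II, w=15) cum 165
  y=4 (Zone III, w=4) cum 169
  y=7 (Zone V, w=120) cum 289
⇒ y* = 4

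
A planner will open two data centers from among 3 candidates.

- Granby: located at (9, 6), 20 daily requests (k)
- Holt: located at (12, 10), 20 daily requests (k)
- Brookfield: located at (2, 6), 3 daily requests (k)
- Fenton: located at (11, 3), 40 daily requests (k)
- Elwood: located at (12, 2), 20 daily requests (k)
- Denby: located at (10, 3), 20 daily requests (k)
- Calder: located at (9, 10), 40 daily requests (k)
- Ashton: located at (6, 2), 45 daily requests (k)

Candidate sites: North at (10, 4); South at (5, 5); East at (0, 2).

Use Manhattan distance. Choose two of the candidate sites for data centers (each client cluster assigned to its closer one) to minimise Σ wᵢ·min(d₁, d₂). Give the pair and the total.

Evaluate every pair (each demand assigned to the nearer of the two):
  {North, South}: total = 872
  {North, East}: total = 968
  {South, East}: total = 1552
Best pair: {North, South} with total 872.

{North, South}, total 872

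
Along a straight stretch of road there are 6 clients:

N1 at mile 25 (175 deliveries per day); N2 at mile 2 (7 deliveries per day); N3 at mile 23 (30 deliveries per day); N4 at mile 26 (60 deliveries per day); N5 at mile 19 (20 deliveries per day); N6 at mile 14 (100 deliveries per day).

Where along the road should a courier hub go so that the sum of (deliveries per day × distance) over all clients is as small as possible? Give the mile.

x = 25

For a sum of weighted absolute distances on a line, the optimum is the weighted median (not the mean). Total weight W = 392; half-weight = 196.
Sort by position and accumulate weight:
  mile 2 (N2, w=7) → cum 7
  mile 14 (N6, w=100) → cum 107
  mile 19 (N5, w=20) → cum 127
  mile 23 (N3, w=30) → cum 157
  mile 25 (N1, w=175) → cum 332  ≥ 196 → median here
  mile 26 (N4, w=60) → cum 392
Optimal location: mile 25.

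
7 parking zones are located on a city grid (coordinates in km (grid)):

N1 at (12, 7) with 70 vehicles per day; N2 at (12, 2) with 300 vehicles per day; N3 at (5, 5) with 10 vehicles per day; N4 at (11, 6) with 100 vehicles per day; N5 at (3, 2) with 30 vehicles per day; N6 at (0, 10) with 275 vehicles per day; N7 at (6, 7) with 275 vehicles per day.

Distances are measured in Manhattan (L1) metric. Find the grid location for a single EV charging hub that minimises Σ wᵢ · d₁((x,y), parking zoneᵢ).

Manhattan distance separates: Σwᵢ(|x−xᵢ|+|y−yᵢ|) = Σwᵢ|x−xᵢ| + Σwᵢ|y−yᵢ|, so x and y are optimised independently as 1-D weighted medians.
Total weight W = 1060; half = 530.
x-coordinate, sorted with cumulative weight:
  x=0 (N6, w=275) cum 275
  x=3 (N5, w=30) cum 305
  x=5 (N3, w=10) cum 315
  x=6 (N7, w=275) cum 590  ← median
  x=11 (N4, w=100) cum 690
  x=12 (N1, w=70) cum 760
  x=12 (N2, w=300) cum 1060
⇒ x* = 6
y-coordinate, sorted with cumulative weight:
  y=2 (N2, w=300) cum 300
  y=2 (N5, w=30) cum 330
  y=5 (N3, w=10) cum 340
  y=6 (N4, w=100) cum 440
  y=7 (N1, w=70) cum 510
  y=7 (N7, w=275) cum 785  ← median
  y=10 (N6, w=275) cum 1060
⇒ y* = 7

(6, 7)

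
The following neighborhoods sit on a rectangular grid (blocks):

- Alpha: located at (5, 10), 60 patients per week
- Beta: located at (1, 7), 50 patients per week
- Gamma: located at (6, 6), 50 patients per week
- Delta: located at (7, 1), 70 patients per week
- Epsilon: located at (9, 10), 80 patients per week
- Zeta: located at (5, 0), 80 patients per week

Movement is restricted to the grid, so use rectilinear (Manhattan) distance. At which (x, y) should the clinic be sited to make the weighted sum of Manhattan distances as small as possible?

Manhattan distance separates: Σwᵢ(|x−xᵢ|+|y−yᵢ|) = Σwᵢ|x−xᵢ| + Σwᵢ|y−yᵢ|, so x and y are optimised independently as 1-D weighted medians.
Total weight W = 390; half = 195.
x-coordinate, sorted with cumulative weight:
  x=1 (Beta, w=50) cum 50
  x=5 (Alpha, w=60) cum 110
  x=5 (Zeta, w=80) cum 190
  x=6 (Gamma, w=50) cum 240  ← median
  x=7 (Delta, w=70) cum 310
  x=9 (Epsilon, w=80) cum 390
⇒ x* = 6
y-coordinate, sorted with cumulative weight:
  y=0 (Zeta, w=80) cum 80
  y=1 (Delta, w=70) cum 150
  y=6 (Gamma, w=50) cum 200  ← median
  y=7 (Beta, w=50) cum 250
  y=10 (Alpha, w=60) cum 310
  y=10 (Epsilon, w=80) cum 390
⇒ y* = 6

(6, 6)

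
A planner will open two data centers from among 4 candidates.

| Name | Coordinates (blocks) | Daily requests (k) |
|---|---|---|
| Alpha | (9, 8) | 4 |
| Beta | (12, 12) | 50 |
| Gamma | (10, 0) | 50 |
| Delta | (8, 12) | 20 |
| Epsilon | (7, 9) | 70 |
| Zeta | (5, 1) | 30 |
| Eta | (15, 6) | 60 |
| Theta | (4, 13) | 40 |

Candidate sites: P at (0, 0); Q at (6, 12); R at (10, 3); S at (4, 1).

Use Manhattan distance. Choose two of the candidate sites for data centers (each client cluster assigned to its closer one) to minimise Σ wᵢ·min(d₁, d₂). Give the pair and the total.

{Q, R}, total 1604

Evaluate every pair (each demand assigned to the nearer of the two):
  {Q, R}: total = 1604
  {Q, S}: total = 2048
  {P, Q}: total = 2348
  {R, S}: total = 2564
  {P, R}: total = 2874
  {P, S}: total = 3888
Best pair: {Q, R} with total 1604.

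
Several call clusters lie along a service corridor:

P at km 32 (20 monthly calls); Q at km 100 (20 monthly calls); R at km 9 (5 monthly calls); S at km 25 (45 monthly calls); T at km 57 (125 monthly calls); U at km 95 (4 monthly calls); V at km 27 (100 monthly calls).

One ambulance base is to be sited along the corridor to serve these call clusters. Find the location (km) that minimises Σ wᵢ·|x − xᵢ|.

x = 32

For a sum of weighted absolute distances on a line, the optimum is the weighted median (not the mean). Total weight W = 319; half-weight = 159.5.
Sort by position and accumulate weight:
  km 9 (R, w=5) → cum 5
  km 25 (S, w=45) → cum 50
  km 27 (V, w=100) → cum 150
  km 32 (P, w=20) → cum 170  ≥ 159.5 → median here
  km 57 (T, w=125) → cum 295
  km 95 (U, w=4) → cum 299
  km 100 (Q, w=20) → cum 319
Optimal location: km 32.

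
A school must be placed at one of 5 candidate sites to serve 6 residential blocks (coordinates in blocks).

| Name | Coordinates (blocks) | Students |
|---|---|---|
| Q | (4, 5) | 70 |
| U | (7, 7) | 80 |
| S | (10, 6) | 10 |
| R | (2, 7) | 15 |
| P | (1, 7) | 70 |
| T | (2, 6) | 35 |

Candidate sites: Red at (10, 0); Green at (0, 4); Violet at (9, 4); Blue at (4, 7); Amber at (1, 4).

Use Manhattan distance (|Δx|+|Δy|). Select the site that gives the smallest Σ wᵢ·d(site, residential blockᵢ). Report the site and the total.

Total weighted distance at each candidate:
  Red (10, 0): total = 3465
  Green (0, 4): total = 1765
  Violet (9, 4): total = 2085
  Blue (4, 7): total = 795
  Amber (1, 4): total = 1485
Minimum is at Blue with total 795 blocks.

Blue, total 795 blocks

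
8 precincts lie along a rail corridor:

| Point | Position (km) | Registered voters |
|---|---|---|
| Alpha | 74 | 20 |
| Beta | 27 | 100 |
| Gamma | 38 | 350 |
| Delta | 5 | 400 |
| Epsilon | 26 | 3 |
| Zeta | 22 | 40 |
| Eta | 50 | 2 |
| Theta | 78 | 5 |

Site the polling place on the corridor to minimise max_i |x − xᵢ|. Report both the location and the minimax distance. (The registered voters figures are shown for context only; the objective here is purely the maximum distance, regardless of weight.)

The 1-center on a line is the midpoint of the two extreme points: leftmost at 5, rightmost at 78.
Optimal location = (5 + 78)/2 = 41.5; maximum distance = (78 − 5)/2 = 36.5.

location 41.5, max distance 36.5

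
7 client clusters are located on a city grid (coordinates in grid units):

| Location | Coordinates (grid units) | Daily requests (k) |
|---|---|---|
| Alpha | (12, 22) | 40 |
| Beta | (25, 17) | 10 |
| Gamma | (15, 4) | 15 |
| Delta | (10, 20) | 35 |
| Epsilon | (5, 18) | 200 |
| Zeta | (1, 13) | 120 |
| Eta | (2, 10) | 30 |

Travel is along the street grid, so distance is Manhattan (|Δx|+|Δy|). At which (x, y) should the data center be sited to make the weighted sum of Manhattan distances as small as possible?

(5, 18)

Manhattan distance separates: Σwᵢ(|x−xᵢ|+|y−yᵢ|) = Σwᵢ|x−xᵢ| + Σwᵢ|y−yᵢ|, so x and y are optimised independently as 1-D weighted medians.
Total weight W = 450; half = 225.
x-coordinate, sorted with cumulative weight:
  x=1 (Zeta, w=120) cum 120
  x=2 (Eta, w=30) cum 150
  x=5 (Epsilon, w=200) cum 350  ← median
  x=10 (Delta, w=35) cum 385
  x=12 (Alpha, w=40) cum 425
  x=15 (Gamma, w=15) cum 440
  x=25 (Beta, w=10) cum 450
⇒ x* = 5
y-coordinate, sorted with cumulative weight:
  y=4 (Gamma, w=15) cum 15
  y=10 (Eta, w=30) cum 45
  y=13 (Zeta, w=120) cum 165
  y=17 (Beta, w=10) cum 175
  y=18 (Epsilon, w=200) cum 375  ← median
  y=20 (Delta, w=35) cum 410
  y=22 (Alpha, w=40) cum 450
⇒ y* = 18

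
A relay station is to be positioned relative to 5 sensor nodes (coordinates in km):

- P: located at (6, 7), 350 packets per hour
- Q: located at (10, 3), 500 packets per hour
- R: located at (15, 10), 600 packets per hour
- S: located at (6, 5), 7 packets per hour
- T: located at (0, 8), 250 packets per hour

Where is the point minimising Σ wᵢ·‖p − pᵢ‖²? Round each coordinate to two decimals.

(9.46, 7.02)

The minimiser of Σwᵢ‖p−pᵢ‖² is the weighted centroid p* = (Σwᵢpᵢ)/(Σwᵢ).
Σwᵢ = 1707.
Σwᵢxᵢ = 350·6 + 500·10 + 600·15 + 7·6 + 250·0 = 16142.
Σwᵢyᵢ = 350·7 + 500·3 + 600·10 + 7·5 + 250·8 = 11985.
x* = 16142/1707 = 9.46, y* = 11985/1707 = 7.02.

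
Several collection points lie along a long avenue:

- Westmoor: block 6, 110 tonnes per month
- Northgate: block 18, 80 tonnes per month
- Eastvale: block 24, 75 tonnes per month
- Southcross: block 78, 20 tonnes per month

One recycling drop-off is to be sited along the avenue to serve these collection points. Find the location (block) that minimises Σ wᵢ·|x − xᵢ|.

For a sum of weighted absolute distances on a line, the optimum is the weighted median (not the mean). Total weight W = 285; half-weight = 142.5.
Sort by position and accumulate weight:
  block 6 (Westmoor, w=110) → cum 110
  block 18 (Northgate, w=80) → cum 190  ≥ 142.5 → median here
  block 24 (Eastvale, w=75) → cum 265
  block 78 (Southcross, w=20) → cum 285
Optimal location: block 18.

x = 18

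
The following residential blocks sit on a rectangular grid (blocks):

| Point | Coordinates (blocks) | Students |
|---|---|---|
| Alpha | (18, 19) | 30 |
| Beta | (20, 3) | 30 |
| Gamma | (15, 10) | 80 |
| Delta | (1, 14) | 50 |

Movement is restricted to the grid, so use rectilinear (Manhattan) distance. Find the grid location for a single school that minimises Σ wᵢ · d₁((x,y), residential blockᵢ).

(15, 10)

Manhattan distance separates: Σwᵢ(|x−xᵢ|+|y−yᵢ|) = Σwᵢ|x−xᵢ| + Σwᵢ|y−yᵢ|, so x and y are optimised independently as 1-D weighted medians.
Total weight W = 190; half = 95.
x-coordinate, sorted with cumulative weight:
  x=1 (Delta, w=50) cum 50
  x=15 (Gamma, w=80) cum 130  ← median
  x=18 (Alpha, w=30) cum 160
  x=20 (Beta, w=30) cum 190
⇒ x* = 15
y-coordinate, sorted with cumulative weight:
  y=3 (Beta, w=30) cum 30
  y=10 (Gamma, w=80) cum 110  ← median
  y=14 (Delta, w=50) cum 160
  y=19 (Alpha, w=30) cum 190
⇒ y* = 10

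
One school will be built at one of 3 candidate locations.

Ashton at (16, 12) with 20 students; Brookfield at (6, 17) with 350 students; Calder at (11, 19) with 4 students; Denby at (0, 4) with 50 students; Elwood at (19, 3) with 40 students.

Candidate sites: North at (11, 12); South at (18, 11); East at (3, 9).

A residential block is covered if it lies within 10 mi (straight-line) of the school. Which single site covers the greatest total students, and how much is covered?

Coverage radius r = 10 mi; a point is covered iff (Δx)²+(Δy)² ≤ 10² = 100.
  North (11, 12): covers {Ashton, Brookfield, Calder} → 374
  South (18, 11): covers {Ashton, Elwood} → 60
  East (3, 9): covers {Brookfield, Denby} → 400
Maximum coverage at East: 400 students.

East, covering 400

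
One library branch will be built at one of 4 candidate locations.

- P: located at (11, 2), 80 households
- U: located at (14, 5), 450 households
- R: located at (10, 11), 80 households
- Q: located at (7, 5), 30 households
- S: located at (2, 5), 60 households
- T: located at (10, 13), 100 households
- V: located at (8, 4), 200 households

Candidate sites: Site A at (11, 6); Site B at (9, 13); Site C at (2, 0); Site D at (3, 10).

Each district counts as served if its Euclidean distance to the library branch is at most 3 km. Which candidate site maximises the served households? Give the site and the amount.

Site B, covering 180

Coverage radius r = 3 km; a point is covered iff (Δx)²+(Δy)² ≤ 3² = 9.
  Site A (11, 6): covers {none} → 0
  Site B (9, 13): covers {R, T} → 180
  Site C (2, 0): covers {none} → 0
  Site D (3, 10): covers {none} → 0
Maximum coverage at Site B: 180 households.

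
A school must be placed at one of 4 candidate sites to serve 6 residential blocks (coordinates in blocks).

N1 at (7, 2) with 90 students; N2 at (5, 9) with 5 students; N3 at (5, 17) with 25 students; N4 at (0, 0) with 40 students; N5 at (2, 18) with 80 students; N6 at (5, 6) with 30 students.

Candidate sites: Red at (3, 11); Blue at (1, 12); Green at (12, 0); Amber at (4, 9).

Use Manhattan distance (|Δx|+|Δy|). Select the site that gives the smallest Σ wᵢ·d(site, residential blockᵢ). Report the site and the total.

Total weighted distance at each candidate:
  Red (3, 11): total = 2800
  Blue (1, 12): total = 3080
  Green (12, 0): total = 4420
  Amber (4, 9): total = 2650
Minimum is at Amber with total 2650 blocks.

Amber, total 2650 blocks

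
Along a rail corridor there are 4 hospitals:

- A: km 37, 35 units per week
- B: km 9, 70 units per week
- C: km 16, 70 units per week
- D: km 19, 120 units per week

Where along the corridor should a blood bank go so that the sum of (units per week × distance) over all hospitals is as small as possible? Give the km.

For a sum of weighted absolute distances on a line, the optimum is the weighted median (not the mean). Total weight W = 295; half-weight = 147.5.
Sort by position and accumulate weight:
  km 9 (B, w=70) → cum 70
  km 16 (C, w=70) → cum 140
  km 19 (D, w=120) → cum 260  ≥ 147.5 → median here
  km 37 (A, w=35) → cum 295
Optimal location: km 19.

x = 19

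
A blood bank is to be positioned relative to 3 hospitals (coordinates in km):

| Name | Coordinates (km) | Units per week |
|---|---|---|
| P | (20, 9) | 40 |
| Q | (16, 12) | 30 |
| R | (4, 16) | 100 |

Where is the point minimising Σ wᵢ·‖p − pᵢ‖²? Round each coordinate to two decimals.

(9.88, 13.65)

The minimiser of Σwᵢ‖p−pᵢ‖² is the weighted centroid p* = (Σwᵢpᵢ)/(Σwᵢ).
Σwᵢ = 170.
Σwᵢxᵢ = 40·20 + 30·16 + 100·4 = 1680.
Σwᵢyᵢ = 40·9 + 30·12 + 100·16 = 2320.
x* = 1680/170 = 9.88, y* = 2320/170 = 13.65.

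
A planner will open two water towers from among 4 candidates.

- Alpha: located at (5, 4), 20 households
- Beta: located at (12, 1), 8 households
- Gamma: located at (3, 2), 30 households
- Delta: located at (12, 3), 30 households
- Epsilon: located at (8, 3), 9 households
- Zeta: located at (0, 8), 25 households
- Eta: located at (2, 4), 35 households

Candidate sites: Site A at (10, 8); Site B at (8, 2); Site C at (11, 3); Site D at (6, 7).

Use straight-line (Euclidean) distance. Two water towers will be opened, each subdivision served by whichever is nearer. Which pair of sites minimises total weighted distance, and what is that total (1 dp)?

{Site C, Site D}, total 640.1

Evaluate every pair (each demand assigned to the nearer of the two):
  {Site C, Site D}: total = 640.1
  {Site B, Site D}: total = 706.0
  {Site B, Site C}: total = 750.4
  {Site A, Site D}: total = 825.3
  {Site A, Site B}: total = 859.1
  {Site A, Site C}: total = 1001.5
Best pair: {Site C, Site D} with total 640.1.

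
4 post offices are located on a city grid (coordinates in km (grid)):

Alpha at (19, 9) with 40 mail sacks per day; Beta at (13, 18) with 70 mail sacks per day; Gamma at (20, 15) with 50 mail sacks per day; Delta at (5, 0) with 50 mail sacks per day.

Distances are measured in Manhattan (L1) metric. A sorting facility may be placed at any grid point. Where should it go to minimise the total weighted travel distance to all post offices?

Manhattan distance separates: Σwᵢ(|x−xᵢ|+|y−yᵢ|) = Σwᵢ|x−xᵢ| + Σwᵢ|y−yᵢ|, so x and y are optimised independently as 1-D weighted medians.
Total weight W = 210; half = 105.
x-coordinate, sorted with cumulative weight:
  x=5 (Delta, w=50) cum 50
  x=13 (Beta, w=70) cum 120  ← median
  x=19 (Alpha, w=40) cum 160
  x=20 (Gamma, w=50) cum 210
⇒ x* = 13
y-coordinate, sorted with cumulative weight:
  y=0 (Delta, w=50) cum 50
  y=9 (Alpha, w=40) cum 90
  y=15 (Gamma, w=50) cum 140  ← median
  y=18 (Beta, w=70) cum 210
⇒ y* = 15

(13, 15)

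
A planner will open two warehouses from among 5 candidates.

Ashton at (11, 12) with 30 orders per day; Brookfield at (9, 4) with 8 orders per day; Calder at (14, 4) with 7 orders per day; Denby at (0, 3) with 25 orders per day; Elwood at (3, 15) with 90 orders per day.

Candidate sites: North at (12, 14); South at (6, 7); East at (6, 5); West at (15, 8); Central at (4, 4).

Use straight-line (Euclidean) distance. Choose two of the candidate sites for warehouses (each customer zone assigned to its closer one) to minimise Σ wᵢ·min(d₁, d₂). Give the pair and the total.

{North, Central}, total 1095.1

Evaluate every pair (each demand assigned to the nearer of the two):
  {North, Central}: total = 1095.1
  {North, South}: total = 1110.1
  {North, East}: total = 1121.9
  {South, Central}: total = 1177.9
  {South, West}: total = 1181.7
  {South, East}: total = 1220.9
  {East, West}: total = 1321.6
  {West, Central}: total = 1335.7
  {North, West}: total = 1363.9
  {East, Central}: total = 1382.5
Best pair: {North, Central} with total 1095.1.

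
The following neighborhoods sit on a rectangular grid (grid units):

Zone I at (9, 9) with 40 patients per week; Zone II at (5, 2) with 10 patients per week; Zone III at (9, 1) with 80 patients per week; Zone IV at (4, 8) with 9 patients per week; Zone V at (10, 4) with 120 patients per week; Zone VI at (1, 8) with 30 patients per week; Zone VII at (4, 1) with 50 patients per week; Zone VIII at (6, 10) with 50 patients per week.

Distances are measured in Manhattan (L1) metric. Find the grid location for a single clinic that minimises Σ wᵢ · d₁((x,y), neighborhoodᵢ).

(9, 4)

Manhattan distance separates: Σwᵢ(|x−xᵢ|+|y−yᵢ|) = Σwᵢ|x−xᵢ| + Σwᵢ|y−yᵢ|, so x and y are optimised independently as 1-D weighted medians.
Total weight W = 389; half = 194.5.
x-coordinate, sorted with cumulative weight:
  x=1 (Zone VI, w=30) cum 30
  x=4 (Zone IV, w=9) cum 39
  x=4 (Zone VII, w=50) cum 89
  x=5 (Zone II, w=10) cum 99
  x=6 (Zone VIII, w=50) cum 149
  x=9 (Zone I, w=40) cum 189
  x=9 (Zone III, w=80) cum 269  ← median
  x=10 (Zone V, w=120) cum 389
⇒ x* = 9
y-coordinate, sorted with cumulative weight:
  y=1 (Zone III, w=80) cum 80
  y=1 (Zone VII, w=50) cum 130
  y=2 (Zone II, w=10) cum 140
  y=4 (Zone V, w=120) cum 260  ← median
  y=8 (Zone IV, w=9) cum 269
  y=8 (Zone VI, w=30) cum 299
  y=9 (Zone I, w=40) cum 339
  y=10 (Zone VIII, w=50) cum 389
⇒ y* = 4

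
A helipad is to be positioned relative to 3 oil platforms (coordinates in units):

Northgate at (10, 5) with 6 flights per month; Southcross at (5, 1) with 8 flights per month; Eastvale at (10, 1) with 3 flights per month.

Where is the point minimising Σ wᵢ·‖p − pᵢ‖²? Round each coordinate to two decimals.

(7.65, 2.41)

The minimiser of Σwᵢ‖p−pᵢ‖² is the weighted centroid p* = (Σwᵢpᵢ)/(Σwᵢ).
Σwᵢ = 17.
Σwᵢxᵢ = 6·10 + 8·5 + 3·10 = 130.
Σwᵢyᵢ = 6·5 + 8·1 + 3·1 = 41.
x* = 130/17 = 7.65, y* = 41/17 = 2.41.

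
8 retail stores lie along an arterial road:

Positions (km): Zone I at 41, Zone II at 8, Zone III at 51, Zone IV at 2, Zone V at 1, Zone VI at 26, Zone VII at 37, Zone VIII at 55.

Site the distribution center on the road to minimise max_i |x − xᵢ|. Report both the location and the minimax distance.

location 28, max distance 27

The 1-center on a line is the midpoint of the two extreme points: leftmost at 1, rightmost at 55.
Optimal location = (1 + 55)/2 = 28; maximum distance = (55 − 1)/2 = 27.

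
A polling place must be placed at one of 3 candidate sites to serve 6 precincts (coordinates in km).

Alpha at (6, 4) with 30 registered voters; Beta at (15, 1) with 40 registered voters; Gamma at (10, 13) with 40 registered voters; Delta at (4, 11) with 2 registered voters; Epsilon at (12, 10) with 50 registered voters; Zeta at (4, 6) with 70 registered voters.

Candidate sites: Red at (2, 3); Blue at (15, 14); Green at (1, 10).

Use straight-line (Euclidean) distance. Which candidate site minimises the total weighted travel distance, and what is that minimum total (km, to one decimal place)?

Total weighted distance at each candidate:
  Red (2, 3): total = 2041.3
  Blue (15, 14): total = 2352.5
  Green (1, 10): total = 2185.8
Minimum is at Red with total 2041.3 km.

Red, total 2041.3 km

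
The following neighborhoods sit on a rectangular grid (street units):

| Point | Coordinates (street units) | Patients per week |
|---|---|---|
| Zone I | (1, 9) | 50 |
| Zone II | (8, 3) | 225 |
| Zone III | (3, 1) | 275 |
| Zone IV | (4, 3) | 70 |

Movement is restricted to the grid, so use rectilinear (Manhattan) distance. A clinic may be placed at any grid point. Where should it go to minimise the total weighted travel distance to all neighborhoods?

Manhattan distance separates: Σwᵢ(|x−xᵢ|+|y−yᵢ|) = Σwᵢ|x−xᵢ| + Σwᵢ|y−yᵢ|, so x and y are optimised independently as 1-D weighted medians.
Total weight W = 620; half = 310.
x-coordinate, sorted with cumulative weight:
  x=1 (Zone I, w=50) cum 50
  x=3 (Zone III, w=275) cum 325  ← median
  x=4 (Zone IV, w=70) cum 395
  x=8 (Zone II, w=225) cum 620
⇒ x* = 3
y-coordinate, sorted with cumulative weight:
  y=1 (Zone III, w=275) cum 275
  y=3 (Zone II, w=225) cum 500  ← median
  y=3 (Zone IV, w=70) cum 570
  y=9 (Zone I, w=50) cum 620
⇒ y* = 3

(3, 3)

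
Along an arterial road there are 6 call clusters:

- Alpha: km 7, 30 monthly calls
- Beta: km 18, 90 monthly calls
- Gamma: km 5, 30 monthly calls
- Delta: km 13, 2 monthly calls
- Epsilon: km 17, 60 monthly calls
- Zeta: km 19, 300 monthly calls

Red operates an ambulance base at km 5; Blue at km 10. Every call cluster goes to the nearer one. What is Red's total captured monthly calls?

The indifferent point is the midpoint (5+10)/2 = 7.5; call clusters left of it (closer to Red at 5) go to Red, those right go to Blue.
  Gamma at 5 (w=30) → Red
  Alpha at 7 (w=30) → Red
  Delta at 13 (w=2) → Blue
  Epsilon at 17 (w=60) → Blue
  Beta at 18 (w=90) → Blue
  Zeta at 19 (w=300) → Blue
Red captures 60; Blue captures 452.

60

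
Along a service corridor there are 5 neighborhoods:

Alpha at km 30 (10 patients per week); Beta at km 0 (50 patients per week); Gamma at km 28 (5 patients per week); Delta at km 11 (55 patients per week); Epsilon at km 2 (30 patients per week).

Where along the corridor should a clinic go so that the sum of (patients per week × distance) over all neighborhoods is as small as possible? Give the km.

x = 2

For a sum of weighted absolute distances on a line, the optimum is the weighted median (not the mean). Total weight W = 150; half-weight = 75.
Sort by position and accumulate weight:
  km 0 (Beta, w=50) → cum 50
  km 2 (Epsilon, w=30) → cum 80  ≥ 75 → median here
  km 11 (Delta, w=55) → cum 135
  km 28 (Gamma, w=5) → cum 140
  km 30 (Alpha, w=10) → cum 150
Optimal location: km 2.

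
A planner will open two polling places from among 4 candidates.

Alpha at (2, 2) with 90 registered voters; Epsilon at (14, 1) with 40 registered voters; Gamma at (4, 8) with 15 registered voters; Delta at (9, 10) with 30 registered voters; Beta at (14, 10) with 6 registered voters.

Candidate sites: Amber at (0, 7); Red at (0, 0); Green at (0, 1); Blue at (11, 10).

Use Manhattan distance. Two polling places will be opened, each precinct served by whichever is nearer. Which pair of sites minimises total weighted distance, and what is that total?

Evaluate every pair (each demand assigned to the nearer of the two):
  {Green, Blue}: total = 963
  {Red, Blue}: total = 1053
  {Amber, Blue}: total = 1263
  {Amber, Green}: total = 1367
  {Amber, Red}: total = 1497
  {Red, Green}: total = 1673
Best pair: {Green, Blue} with total 963.

{Green, Blue}, total 963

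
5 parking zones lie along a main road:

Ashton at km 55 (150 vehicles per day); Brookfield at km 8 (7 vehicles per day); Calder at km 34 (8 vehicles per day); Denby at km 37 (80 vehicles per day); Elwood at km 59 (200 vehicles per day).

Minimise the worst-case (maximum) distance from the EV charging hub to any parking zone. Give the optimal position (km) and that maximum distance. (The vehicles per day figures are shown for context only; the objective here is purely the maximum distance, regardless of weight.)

The 1-center on a line is the midpoint of the two extreme points: leftmost at 8, rightmost at 59.
Optimal location = (8 + 59)/2 = 33.5; maximum distance = (59 − 8)/2 = 25.5.

location 33.5, max distance 25.5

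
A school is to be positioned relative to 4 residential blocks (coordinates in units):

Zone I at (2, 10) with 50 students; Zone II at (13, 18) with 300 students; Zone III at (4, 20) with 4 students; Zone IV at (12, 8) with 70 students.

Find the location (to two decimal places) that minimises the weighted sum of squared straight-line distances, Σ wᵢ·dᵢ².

The minimiser of Σwᵢ‖p−pᵢ‖² is the weighted centroid p* = (Σwᵢpᵢ)/(Σwᵢ).
Σwᵢ = 424.
Σwᵢxᵢ = 50·2 + 300·13 + 4·4 + 70·12 = 4856.
Σwᵢyᵢ = 50·10 + 300·18 + 4·20 + 70·8 = 6540.
x* = 4856/424 = 11.45, y* = 6540/424 = 15.42.

(11.45, 15.42)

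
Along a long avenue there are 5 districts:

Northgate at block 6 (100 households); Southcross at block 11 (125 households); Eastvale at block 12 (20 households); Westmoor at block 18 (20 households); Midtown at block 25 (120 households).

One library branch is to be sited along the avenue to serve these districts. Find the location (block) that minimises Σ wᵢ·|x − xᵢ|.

For a sum of weighted absolute distances on a line, the optimum is the weighted median (not the mean). Total weight W = 385; half-weight = 192.5.
Sort by position and accumulate weight:
  block 6 (Northgate, w=100) → cum 100
  block 11 (Southcross, w=125) → cum 225  ≥ 192.5 → median here
  block 12 (Eastvale, w=20) → cum 245
  block 18 (Westmoor, w=20) → cum 265
  block 25 (Midtown, w=120) → cum 385
Optimal location: block 11.

x = 11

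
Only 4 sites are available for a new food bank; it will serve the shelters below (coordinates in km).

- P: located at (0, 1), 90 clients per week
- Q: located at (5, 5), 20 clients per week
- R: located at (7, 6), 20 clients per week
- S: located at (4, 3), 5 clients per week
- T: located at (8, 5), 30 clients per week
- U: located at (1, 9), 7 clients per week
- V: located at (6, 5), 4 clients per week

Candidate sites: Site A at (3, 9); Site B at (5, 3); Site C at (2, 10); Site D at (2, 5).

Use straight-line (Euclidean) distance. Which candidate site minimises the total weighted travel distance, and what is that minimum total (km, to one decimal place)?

Site B, total 769.4 km

Total weighted distance at each candidate:
  Site A (3, 9): total = 1214.9
  Site B (5, 3): total = 769.4
  Site C (2, 10): total = 1380.7
  Site D (2, 5): total = 803.5
Minimum is at Site B with total 769.4 km.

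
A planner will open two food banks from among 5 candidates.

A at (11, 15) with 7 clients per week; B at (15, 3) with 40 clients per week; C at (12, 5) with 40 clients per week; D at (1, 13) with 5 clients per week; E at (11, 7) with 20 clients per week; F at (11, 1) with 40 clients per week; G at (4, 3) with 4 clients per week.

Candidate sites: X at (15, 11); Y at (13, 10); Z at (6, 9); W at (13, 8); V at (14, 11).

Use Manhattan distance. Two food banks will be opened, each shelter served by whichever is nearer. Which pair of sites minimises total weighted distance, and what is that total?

Evaluate every pair (each demand assigned to the nearer of the two):
  {Z, W}: total = 1000
  {Y, W}: total = 1040
  {W, V}: total = 1040
  {X, W}: total = 1052
  {Y, Z}: total = 1266
  {X, Y}: total = 1288
  {Y, V}: total = 1328
  {Z, V}: total = 1466
  {X, Z}: total = 1473
  {X, V}: total = 1496
Best pair: {Z, W} with total 1000.

{Z, W}, total 1000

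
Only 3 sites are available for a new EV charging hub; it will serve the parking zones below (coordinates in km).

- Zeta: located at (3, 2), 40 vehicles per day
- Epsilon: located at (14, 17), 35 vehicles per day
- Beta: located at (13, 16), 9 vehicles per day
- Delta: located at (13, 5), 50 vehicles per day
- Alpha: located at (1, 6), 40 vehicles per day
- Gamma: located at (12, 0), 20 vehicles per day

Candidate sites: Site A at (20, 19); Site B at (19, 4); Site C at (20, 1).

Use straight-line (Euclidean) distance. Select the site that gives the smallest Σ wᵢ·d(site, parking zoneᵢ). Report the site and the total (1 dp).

Site B, total 2443.0 km

Total weighted distance at each candidate:
  Site A (20, 19): total = 3367.4
  Site B (19, 4): total = 2443.0
  Site C (20, 1): total = 2778.5
Minimum is at Site B with total 2443.0 km.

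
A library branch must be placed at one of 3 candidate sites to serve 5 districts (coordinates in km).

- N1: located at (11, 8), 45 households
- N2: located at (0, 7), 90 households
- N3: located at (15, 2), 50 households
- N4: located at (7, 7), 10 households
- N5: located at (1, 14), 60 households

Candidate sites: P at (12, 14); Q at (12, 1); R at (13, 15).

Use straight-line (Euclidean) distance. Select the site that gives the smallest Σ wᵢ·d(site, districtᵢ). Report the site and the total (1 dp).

Total weighted distance at each candidate:
  P (12, 14): total = 2888.5
  Q (12, 1): total = 2783.7
  R (13, 15): total = 3181.5
Minimum is at Q with total 2783.7 km.

Q, total 2783.7 km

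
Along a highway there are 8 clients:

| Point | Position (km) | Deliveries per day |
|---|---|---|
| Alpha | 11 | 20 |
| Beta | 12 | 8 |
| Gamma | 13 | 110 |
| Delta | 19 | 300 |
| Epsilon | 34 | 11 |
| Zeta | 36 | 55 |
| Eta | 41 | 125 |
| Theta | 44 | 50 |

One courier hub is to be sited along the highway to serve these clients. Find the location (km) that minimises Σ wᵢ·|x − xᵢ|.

x = 19

For a sum of weighted absolute distances on a line, the optimum is the weighted median (not the mean). Total weight W = 679; half-weight = 339.5.
Sort by position and accumulate weight:
  km 11 (Alpha, w=20) → cum 20
  km 12 (Beta, w=8) → cum 28
  km 13 (Gamma, w=110) → cum 138
  km 19 (Delta, w=300) → cum 438  ≥ 339.5 → median here
  km 34 (Epsilon, w=11) → cum 449
  km 36 (Zeta, w=55) → cum 504
  km 41 (Eta, w=125) → cum 629
  km 44 (Theta, w=50) → cum 679
Optimal location: km 19.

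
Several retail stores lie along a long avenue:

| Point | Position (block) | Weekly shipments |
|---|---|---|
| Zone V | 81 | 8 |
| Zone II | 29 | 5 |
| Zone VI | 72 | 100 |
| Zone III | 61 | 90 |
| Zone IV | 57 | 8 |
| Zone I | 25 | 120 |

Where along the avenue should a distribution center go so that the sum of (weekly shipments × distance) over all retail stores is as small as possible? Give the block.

x = 61

For a sum of weighted absolute distances on a line, the optimum is the weighted median (not the mean). Total weight W = 331; half-weight = 165.5.
Sort by position and accumulate weight:
  block 25 (Zone I, w=120) → cum 120
  block 29 (Zone II, w=5) → cum 125
  block 57 (Zone IV, w=8) → cum 133
  block 61 (Zone III, w=90) → cum 223  ≥ 165.5 → median here
  block 72 (Zone VI, w=100) → cum 323
  block 81 (Zone V, w=8) → cum 331
Optimal location: block 61.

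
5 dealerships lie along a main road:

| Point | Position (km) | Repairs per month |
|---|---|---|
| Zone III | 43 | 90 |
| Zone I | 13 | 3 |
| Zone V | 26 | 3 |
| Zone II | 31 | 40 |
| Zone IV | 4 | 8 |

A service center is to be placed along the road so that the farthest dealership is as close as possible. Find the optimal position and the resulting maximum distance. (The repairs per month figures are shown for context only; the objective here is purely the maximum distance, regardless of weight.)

location 23.5, max distance 19.5

The 1-center on a line is the midpoint of the two extreme points: leftmost at 4, rightmost at 43.
Optimal location = (4 + 43)/2 = 23.5; maximum distance = (43 − 4)/2 = 19.5.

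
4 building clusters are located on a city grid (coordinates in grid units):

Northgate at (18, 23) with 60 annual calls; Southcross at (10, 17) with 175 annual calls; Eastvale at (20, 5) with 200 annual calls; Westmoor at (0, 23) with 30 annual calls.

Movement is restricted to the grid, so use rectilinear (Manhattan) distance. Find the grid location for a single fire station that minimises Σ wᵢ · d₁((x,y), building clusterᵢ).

(18, 17)

Manhattan distance separates: Σwᵢ(|x−xᵢ|+|y−yᵢ|) = Σwᵢ|x−xᵢ| + Σwᵢ|y−yᵢ|, so x and y are optimised independently as 1-D weighted medians.
Total weight W = 465; half = 232.5.
x-coordinate, sorted with cumulative weight:
  x=0 (Westmoor, w=30) cum 30
  x=10 (Southcross, w=175) cum 205
  x=18 (Northgate, w=60) cum 265  ← median
  x=20 (Eastvale, w=200) cum 465
⇒ x* = 18
y-coordinate, sorted with cumulative weight:
  y=5 (Eastvale, w=200) cum 200
  y=17 (Southcross, w=175) cum 375  ← median
  y=23 (Northgate, w=60) cum 435
  y=23 (Westmoor, w=30) cum 465
⇒ y* = 17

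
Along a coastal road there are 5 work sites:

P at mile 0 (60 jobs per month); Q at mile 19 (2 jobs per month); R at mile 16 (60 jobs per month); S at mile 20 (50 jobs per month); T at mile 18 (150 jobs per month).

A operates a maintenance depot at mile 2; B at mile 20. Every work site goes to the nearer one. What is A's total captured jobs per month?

The indifferent point is the midpoint (2+20)/2 = 11; work sites left of it (closer to A at 2) go to A, those right go to B.
  P at 0 (w=60) → A
  R at 16 (w=60) → B
  T at 18 (w=150) → B
  Q at 19 (w=2) → B
  S at 20 (w=50) → B
A captures 60; B captures 262.

60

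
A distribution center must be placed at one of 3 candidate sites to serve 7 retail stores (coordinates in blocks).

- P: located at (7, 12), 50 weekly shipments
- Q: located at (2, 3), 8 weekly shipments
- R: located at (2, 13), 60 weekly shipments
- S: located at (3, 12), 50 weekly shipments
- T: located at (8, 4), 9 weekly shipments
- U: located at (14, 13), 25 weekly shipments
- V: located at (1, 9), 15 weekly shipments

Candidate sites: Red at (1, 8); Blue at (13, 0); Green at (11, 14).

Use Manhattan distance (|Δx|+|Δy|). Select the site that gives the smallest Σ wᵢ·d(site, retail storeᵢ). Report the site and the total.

Total weighted distance at each candidate:
  Red (1, 8): total = 1772
  Blue (13, 0): total = 4298
  Green (11, 14): total = 2002
Minimum is at Red with total 1772 blocks.

Red, total 1772 blocks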